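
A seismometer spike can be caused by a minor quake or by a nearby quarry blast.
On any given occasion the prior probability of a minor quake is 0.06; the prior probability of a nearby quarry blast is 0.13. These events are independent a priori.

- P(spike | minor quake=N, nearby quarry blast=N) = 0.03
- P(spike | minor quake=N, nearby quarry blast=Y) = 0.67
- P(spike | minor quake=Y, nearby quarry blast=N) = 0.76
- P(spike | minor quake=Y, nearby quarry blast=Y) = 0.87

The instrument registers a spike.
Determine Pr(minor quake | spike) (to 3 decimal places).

For the numerator, keep only minor quake=true terms: 0.039672 + 0.006786 = 0.046458
Denominator P(spike): 0.03·0.94·0.87 + 0.67·0.94·0.13 + 0.76·0.06·0.87 + 0.87·0.06·0.13 = 0.152866
P(minor quake | spike) = 0.046458/0.152866 ≈ 0.304

Pr(minor quake | spike) ≈ 0.304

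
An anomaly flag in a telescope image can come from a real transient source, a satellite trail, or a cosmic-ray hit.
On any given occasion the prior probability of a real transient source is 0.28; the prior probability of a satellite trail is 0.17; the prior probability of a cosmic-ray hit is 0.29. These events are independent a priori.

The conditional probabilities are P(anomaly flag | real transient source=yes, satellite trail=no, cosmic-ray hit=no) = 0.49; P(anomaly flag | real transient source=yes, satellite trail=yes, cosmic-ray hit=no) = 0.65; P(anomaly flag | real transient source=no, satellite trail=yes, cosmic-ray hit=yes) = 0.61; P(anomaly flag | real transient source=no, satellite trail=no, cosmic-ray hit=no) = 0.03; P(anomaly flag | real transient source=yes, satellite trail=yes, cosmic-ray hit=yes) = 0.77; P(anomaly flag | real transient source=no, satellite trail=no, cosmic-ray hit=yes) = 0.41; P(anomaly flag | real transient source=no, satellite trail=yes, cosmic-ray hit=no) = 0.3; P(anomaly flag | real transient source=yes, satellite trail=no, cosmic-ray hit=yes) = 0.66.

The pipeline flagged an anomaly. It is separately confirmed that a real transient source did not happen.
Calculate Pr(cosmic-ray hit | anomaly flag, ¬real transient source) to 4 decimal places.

Weight on cosmic-ray hit=true, given the evidence: 0.098687 + 0.030073 = 0.128760
The normalizing constant is 0.03·0.83·0.71 + 0.41·0.83·0.29 + 0.3·0.17·0.71 + 0.61·0.17·0.29 = 0.182649
P(cosmic-ray hit | anomaly flag, ¬real transient source) = 0.128760/0.182649 ≈ 0.7050

Pr(cosmic-ray hit | anomaly flag, ¬real transient source) ≈ 0.7050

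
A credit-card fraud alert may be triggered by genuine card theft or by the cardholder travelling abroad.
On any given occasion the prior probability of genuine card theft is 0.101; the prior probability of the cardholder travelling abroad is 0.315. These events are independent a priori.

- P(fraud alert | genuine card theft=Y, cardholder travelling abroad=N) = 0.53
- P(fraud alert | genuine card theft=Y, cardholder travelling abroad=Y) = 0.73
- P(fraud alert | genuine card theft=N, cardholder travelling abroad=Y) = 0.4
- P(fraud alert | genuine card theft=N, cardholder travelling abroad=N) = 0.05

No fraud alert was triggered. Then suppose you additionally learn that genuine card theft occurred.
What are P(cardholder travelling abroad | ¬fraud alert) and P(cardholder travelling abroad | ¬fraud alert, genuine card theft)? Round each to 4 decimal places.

P(¬fraud alert) = 0.95·0.899·0.685 + 0.6·0.899·0.315 + 0.47·0.101·0.685 + 0.27·0.101·0.315 = 0.585024 + 0.169911 + 0.032517 + 0.008590 = 0.796042
The cardholder travelling abroad-present share is 0.169911 + 0.008590 = 0.178501.
So P(cardholder travelling abroad | ¬fraud alert) = 0.178501/0.796042 ≈ 0.2242.

Now also conditioning on genuine card theft=true:
Weight on cardholder travelling abroad=true, given the evidence: 0.27*0.315 = 0.085050
The normalizing constant is 0.47*0.685 + 0.27*0.315 = 0.407000
Posterior = 0.085050 / 0.407000 ≈ 0.2090

P(cardholder travelling abroad | ¬fraud alert) ≈ 0.2242; P(cardholder travelling abroad | ¬fraud alert, genuine card theft) ≈ 0.2090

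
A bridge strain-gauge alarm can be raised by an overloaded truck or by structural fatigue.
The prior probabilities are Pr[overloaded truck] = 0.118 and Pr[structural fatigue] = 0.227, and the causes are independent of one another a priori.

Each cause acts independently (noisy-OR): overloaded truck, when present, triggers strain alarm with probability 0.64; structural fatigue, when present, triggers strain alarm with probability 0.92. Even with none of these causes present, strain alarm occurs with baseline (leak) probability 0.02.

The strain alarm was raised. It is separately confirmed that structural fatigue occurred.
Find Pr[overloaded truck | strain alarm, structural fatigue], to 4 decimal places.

Under noisy-OR, P(strain alarm | causes) = 1 − (1−0.02)·∏(1−qᵢ) over the active causes.
P(strain alarm | structural fatigue) = 0.9216·0.882 + 0.971776·0.118 = 0.812851 + 0.114670 = 0.927521
Restricting to configurations with overloaded truck present: 0.971776·0.118 = 0.114670.
Hence the posterior is 0.114670/0.927521 ≈ 0.1236.

Pr[overloaded truck | strain alarm, structural fatigue] ≈ 0.1236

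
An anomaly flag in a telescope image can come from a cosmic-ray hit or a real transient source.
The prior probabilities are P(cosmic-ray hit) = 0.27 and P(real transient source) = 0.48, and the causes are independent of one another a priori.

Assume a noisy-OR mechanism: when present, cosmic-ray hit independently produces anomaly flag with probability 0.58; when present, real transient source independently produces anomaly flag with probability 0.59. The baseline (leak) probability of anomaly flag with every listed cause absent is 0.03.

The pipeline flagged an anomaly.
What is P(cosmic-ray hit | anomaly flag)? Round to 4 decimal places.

Under noisy-OR, P(anomaly flag | causes) = 1 − (1−0.03)·∏(1−qᵢ) over the active causes.
P(anomaly flag) = 0.03*0.73*0.52 + 0.6023*0.73*0.48 + 0.5926*0.27*0.52 + 0.832966*0.27*0.48 = 0.011388 + 0.211046 + 0.083201 + 0.107952 = 0.413587
Of this, 0.191153 comes from 0.083201 + 0.107952 (the cosmic-ray hit=true cases).
So P(cosmic-ray hit | anomaly flag) = 0.191153/0.413587 ≈ 0.4622.

P(cosmic-ray hit | anomaly flag) ≈ 0.4622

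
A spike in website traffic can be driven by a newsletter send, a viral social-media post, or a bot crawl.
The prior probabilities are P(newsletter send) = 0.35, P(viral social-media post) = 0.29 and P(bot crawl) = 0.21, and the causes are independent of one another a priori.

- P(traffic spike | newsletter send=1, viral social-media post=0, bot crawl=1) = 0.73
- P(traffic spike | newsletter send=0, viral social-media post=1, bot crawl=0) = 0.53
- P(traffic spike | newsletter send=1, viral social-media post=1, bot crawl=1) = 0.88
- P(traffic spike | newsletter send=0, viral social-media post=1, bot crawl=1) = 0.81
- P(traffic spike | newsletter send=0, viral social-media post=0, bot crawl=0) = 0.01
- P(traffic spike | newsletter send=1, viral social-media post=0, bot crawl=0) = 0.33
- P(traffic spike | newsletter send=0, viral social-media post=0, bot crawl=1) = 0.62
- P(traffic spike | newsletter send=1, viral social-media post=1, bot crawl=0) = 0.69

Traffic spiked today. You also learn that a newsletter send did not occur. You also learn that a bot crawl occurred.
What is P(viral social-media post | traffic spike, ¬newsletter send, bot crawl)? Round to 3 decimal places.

By total probability over both values of viral social-media post:
  P(traffic spike | ¬newsletter send, bot crawl) = 0.62*0.71 + 0.81*0.29
        = 0.440200 + 0.234900 = 0.675100
Keeping only the viral social-media post-present terms gives 0.234900, so
  P(viral social-media post | traffic spike, ¬newsletter send, bot crawl) = 0.234900 / 0.675100 ≈ 0.348

P(viral social-media post | traffic spike, ¬newsletter send, bot crawl) ≈ 0.348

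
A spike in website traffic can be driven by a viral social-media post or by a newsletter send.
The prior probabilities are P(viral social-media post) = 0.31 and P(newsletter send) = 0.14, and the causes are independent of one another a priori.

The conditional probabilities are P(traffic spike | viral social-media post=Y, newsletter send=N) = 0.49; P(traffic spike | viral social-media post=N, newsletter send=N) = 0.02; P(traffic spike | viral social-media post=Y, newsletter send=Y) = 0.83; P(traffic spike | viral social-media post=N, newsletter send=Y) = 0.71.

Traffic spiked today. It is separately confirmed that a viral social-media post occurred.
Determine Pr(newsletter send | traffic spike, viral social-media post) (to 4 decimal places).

Pr(newsletter send | traffic spike, viral social-media post) ≈ 0.2161

P(traffic spike | viral social-media post) = 0.49*0.86 + 0.83*0.14 = 0.421400 + 0.116200 = 0.537600
The newsletter send-present share is 0.83*0.14 = 0.116200.
P(newsletter send | traffic spike, viral social-media post) = 0.116200 / 0.537600 ≈ 0.2161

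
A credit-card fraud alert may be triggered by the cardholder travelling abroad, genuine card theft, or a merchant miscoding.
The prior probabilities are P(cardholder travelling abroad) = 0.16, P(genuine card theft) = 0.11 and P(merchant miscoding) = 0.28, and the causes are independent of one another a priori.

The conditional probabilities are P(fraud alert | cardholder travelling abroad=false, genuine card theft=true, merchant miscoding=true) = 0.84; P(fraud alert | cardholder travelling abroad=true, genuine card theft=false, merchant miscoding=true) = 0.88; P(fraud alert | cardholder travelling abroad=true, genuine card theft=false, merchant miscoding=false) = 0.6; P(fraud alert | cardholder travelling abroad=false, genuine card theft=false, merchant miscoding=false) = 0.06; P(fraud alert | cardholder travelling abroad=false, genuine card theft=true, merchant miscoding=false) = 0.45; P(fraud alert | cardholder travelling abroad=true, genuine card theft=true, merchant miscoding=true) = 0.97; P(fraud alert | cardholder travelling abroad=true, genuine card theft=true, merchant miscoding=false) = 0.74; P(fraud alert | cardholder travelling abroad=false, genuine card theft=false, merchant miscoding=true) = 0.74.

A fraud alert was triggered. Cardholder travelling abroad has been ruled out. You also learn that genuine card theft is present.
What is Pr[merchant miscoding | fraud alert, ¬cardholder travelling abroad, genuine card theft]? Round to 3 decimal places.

Sum P(fraud alert|·) weighted by the priors over both values of merchant miscoding:
  P(fraud alert | ¬cardholder travelling abroad, genuine card theft) = 0.45×0.72 + 0.84×0.28
        = 0.324000 + 0.235200 = 0.559200
Keeping only the merchant miscoding-present terms gives 0.235200, so
  P(merchant miscoding | fraud alert, ¬cardholder travelling abroad, genuine card theft) = 0.235200 / 0.559200 ≈ 0.421

Pr[merchant miscoding | fraud alert, ¬cardholder travelling abroad, genuine card theft] ≈ 0.421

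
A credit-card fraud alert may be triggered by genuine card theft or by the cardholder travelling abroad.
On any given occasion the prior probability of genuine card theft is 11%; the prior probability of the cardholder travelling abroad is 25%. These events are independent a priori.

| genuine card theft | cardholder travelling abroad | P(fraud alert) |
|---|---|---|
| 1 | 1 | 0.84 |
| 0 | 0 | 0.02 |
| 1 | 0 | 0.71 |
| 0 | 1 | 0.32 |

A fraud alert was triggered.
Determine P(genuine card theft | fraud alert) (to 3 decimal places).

By total probability over the 4 (genuine card theft, cardholder travelling abroad) configurations:
  P(fraud alert) = 0.02·0.89·0.75 + 0.32·0.89·0.25 + 0.71·0.11·0.75 + 0.84·0.11·0.25
        = 0.013350 + 0.071200 + 0.058575 + 0.023100 = 0.166225
Keeping only the genuine card theft-present terms gives 0.081675, so
  P(genuine card theft | fraud alert) = 0.081675 / 0.166225 ≈ 0.491

P(genuine card theft | fraud alert) ≈ 0.491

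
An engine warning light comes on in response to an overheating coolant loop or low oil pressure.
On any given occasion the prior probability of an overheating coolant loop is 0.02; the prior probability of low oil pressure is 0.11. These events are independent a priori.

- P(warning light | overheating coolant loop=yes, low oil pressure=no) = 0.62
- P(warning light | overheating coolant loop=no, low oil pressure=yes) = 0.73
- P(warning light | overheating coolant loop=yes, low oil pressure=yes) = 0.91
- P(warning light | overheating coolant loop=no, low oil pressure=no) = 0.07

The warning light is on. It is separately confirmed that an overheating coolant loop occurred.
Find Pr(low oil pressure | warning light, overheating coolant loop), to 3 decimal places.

Weight on low oil pressure=true, given the evidence: 0.91×0.11 = 0.100100
Denominator P(warning light | overheating coolant loop): 0.62×0.89 + 0.91×0.11 = 0.651900
Posterior = 0.100100 / 0.651900 ≈ 0.154

Pr(low oil pressure | warning light, overheating coolant loop) ≈ 0.154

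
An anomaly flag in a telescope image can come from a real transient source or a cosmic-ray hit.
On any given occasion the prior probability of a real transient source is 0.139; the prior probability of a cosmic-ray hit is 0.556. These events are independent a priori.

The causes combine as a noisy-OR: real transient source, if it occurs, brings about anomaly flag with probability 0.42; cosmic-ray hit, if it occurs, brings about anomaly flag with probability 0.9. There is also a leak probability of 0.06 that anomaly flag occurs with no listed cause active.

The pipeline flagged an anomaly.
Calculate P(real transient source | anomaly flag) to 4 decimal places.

Under noisy-OR, P(anomaly flag | causes) = 1 − (1−0.06)·∏(1−qᵢ) over the active causes.
Enumerate the 4 (real transient source, cosmic-ray hit) configurations and weight by the priors:
  P(anomaly flag) = 0.06×0.861×0.444 + 0.906×0.861×0.556 + 0.4548×0.139×0.444 + 0.94548×0.139×0.556
        = 0.022937 + 0.433717 + 0.028068 + 0.073070 = 0.557792
The terms with real transient source present sum to 0.101138, so
  P(real transient source | anomaly flag) = 0.101138 / 0.557792 ≈ 0.1813

P(real transient source | anomaly flag) ≈ 0.1813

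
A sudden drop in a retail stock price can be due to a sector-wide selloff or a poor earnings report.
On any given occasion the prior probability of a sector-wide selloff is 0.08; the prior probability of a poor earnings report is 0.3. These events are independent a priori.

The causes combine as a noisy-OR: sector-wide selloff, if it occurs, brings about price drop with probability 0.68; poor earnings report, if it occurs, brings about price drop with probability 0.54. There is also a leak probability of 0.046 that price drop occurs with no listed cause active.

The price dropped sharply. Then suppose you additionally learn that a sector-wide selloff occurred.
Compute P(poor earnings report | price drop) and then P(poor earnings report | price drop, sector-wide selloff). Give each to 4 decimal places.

P(poor earnings report | price drop) ≈ 0.7192; P(poor earnings report | price drop, sector-wide selloff) ≈ 0.3465

Under noisy-OR, P(price drop | causes) = 1 − (1−0.046)·∏(1−qᵢ) over the active causes.
P(price drop) = 0.046*0.92*0.7 + 0.56116*0.92*0.3 + 0.69472*0.08*0.7 + 0.859571*0.08*0.3 = 0.029624 + 0.154880 + 0.038904 + 0.020630 = 0.244038
Restricting to configurations with poor earnings report present: 0.154880 + 0.020630 = 0.175510.
So P(poor earnings report | price drop) = 0.175510/0.244038 ≈ 0.7192.

Now also conditioning on sector-wide selloff=true:
P(price drop | sector-wide selloff) = 0.69472*0.7 + 0.859571*0.3 = 0.486304 + 0.257871 = 0.744175
The poor earnings report-present share is 0.859571*0.3 = 0.257871.
P(poor earnings report | price drop, sector-wide selloff) = 0.257871 / 0.744175 ≈ 0.3465
This is intercausal reasoning (explaining away): once sector-wide selloff accounts for the price drop, poor earnings report becomes less likely.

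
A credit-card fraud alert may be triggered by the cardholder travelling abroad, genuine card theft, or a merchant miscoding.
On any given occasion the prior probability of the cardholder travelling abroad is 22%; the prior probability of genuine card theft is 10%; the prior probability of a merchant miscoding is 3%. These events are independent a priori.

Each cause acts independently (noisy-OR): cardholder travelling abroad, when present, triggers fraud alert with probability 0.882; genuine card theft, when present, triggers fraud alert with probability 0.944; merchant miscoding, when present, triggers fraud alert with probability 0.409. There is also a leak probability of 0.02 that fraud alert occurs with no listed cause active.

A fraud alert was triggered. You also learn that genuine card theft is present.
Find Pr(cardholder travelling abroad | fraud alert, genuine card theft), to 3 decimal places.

Under noisy-OR, P(fraud alert | causes) = 1 − (1−0.02)·∏(1−qᵢ) over the active causes.
By total probability over the 4 (cardholder travelling abroad, merchant miscoding) configurations:
  P(fraud alert | genuine card theft) = 0.94512·0.78·0.97 + 0.967566·0.78·0.03 + 0.993524·0.22·0.97 + 0.996173·0.22·0.03
        = 0.715078 + 0.022641 + 0.212018 + 0.006575 = 0.956312
The terms with cardholder travelling abroad present sum to 0.218593, so
  P(cardholder travelling abroad | fraud alert, genuine card theft) = 0.218593 / 0.956312 ≈ 0.229

Pr(cardholder travelling abroad | fraud alert, genuine card theft) ≈ 0.229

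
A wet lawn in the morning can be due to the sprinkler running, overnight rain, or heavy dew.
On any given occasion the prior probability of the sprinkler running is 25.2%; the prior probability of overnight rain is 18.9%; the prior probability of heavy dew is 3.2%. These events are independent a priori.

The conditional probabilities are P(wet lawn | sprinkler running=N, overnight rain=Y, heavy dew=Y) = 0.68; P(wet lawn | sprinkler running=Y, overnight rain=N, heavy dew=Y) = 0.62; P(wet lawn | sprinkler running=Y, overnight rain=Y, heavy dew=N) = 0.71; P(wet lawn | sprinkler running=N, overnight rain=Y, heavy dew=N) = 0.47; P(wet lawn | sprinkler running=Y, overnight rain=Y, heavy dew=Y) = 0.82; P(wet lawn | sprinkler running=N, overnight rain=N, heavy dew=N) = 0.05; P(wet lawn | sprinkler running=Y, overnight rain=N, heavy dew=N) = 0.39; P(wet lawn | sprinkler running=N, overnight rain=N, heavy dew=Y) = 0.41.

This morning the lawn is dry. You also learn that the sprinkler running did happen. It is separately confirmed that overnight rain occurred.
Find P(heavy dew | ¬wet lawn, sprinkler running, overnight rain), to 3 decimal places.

P(¬wet lawn | sprinkler running, overnight rain) = 0.29*0.968 + 0.18*0.032 = 0.280720 + 0.005760 = 0.286480
Restricting to configurations with heavy dew present: 0.18*0.032 = 0.005760.
Hence the posterior is 0.005760/0.286480 ≈ 0.020.

P(heavy dew | ¬wet lawn, sprinkler running, overnight rain) ≈ 0.020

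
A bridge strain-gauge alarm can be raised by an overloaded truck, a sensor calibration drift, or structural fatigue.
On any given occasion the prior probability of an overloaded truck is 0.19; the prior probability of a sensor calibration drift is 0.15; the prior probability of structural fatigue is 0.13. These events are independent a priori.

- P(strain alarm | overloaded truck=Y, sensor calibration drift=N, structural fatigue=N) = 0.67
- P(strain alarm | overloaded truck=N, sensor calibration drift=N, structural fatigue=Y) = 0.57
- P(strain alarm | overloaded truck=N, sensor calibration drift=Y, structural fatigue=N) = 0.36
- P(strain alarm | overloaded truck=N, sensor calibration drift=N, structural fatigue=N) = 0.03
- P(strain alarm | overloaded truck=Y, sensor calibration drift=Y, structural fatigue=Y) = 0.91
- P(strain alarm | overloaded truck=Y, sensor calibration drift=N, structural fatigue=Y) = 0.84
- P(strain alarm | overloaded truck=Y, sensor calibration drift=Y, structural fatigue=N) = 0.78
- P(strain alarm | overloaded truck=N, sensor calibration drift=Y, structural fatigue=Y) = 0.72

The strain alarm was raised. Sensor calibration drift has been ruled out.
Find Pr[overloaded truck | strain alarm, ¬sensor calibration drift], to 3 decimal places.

P(strain alarm | ¬sensor calibration drift) = 0.03×0.81×0.87 + 0.57×0.81×0.13 + 0.67×0.19×0.87 + 0.84×0.19×0.13 = 0.021141 + 0.060021 + 0.110751 + 0.020748 = 0.212661
The overloaded truck-present share is 0.110751 + 0.020748 = 0.131499.
P(overloaded truck | strain alarm, ¬sensor calibration drift) = 0.131499 / 0.212661 ≈ 0.618

Pr[overloaded truck | strain alarm, ¬sensor calibration drift] ≈ 0.618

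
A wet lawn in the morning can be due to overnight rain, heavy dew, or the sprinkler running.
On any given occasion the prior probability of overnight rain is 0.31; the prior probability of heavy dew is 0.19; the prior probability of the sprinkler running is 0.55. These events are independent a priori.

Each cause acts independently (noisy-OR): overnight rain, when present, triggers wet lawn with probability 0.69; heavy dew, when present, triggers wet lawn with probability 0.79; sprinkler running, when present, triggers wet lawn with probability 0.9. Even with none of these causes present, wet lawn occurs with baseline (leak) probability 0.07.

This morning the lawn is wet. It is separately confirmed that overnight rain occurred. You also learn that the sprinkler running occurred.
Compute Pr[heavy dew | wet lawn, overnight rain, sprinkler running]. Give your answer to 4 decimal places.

Pr[heavy dew | wet lawn, overnight rain, sprinkler running] ≈ 0.1936

Under noisy-OR, P(wet lawn | causes) = 1 − (1−0.07)·∏(1−qᵢ) over the active causes.
Sum P(wet lawn|·) weighted by the priors over both values of heavy dew:
  P(wet lawn | overnight rain, sprinkler running) = 0.97117*0.81 + 0.993946*0.19
        = 0.786648 + 0.188850 = 0.975498
Keeping only the heavy dew-present terms gives 0.188850, so
  P(heavy dew | wet lawn, overnight rain, sprinkler running) = 0.188850 / 0.975498 ≈ 0.1936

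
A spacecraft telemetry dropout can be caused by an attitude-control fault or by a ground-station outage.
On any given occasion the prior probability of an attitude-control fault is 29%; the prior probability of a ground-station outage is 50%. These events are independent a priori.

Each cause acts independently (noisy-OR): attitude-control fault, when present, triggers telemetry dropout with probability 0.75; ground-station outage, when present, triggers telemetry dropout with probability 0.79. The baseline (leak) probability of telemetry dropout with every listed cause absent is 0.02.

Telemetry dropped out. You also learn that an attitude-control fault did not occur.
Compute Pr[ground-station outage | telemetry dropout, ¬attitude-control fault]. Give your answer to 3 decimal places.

Under noisy-OR, P(telemetry dropout | causes) = 1 − (1−0.02)·∏(1−qᵢ) over the active causes.
Enumerate both values of ground-station outage and weight by the priors:
  P(telemetry dropout | ¬attitude-control fault) = 0.02*0.5 + 0.7942*0.5
        = 0.010000 + 0.397100 = 0.407100
Keeping only the ground-station outage-present terms gives 0.397100, so
  P(ground-station outage | telemetry dropout, ¬attitude-control fault) = 0.397100 / 0.407100 ≈ 0.975

Pr[ground-station outage | telemetry dropout, ¬attitude-control fault] ≈ 0.975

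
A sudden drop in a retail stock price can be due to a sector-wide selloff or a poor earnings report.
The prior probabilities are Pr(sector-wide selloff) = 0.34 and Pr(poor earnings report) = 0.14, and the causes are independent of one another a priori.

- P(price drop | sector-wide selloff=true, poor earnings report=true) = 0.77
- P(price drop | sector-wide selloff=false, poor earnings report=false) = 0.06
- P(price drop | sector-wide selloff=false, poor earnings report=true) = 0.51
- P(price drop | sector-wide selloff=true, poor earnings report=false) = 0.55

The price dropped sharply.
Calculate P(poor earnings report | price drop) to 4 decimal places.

P(poor earnings report | price drop) ≈ 0.3006

P(price drop) = 0.06·0.66·0.86 + 0.51·0.66·0.14 + 0.55·0.34·0.86 + 0.77·0.34·0.14 = 0.034056 + 0.047124 + 0.160820 + 0.036652 = 0.278652
The poor earnings report-present share is 0.047124 + 0.036652 = 0.083776.
So P(poor earnings report | price drop) = 0.083776/0.278652 ≈ 0.3006.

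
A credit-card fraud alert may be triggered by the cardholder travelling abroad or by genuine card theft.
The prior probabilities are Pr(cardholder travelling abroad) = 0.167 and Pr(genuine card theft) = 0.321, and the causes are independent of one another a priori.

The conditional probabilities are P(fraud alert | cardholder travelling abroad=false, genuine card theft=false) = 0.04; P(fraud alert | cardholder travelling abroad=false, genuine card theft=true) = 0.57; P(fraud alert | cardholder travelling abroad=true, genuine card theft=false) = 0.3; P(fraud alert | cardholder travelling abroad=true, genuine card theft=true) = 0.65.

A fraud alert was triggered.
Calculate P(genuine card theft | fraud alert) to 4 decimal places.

P(genuine card theft | fraud alert) ≈ 0.7678

P(fraud alert) = 0.04·0.833·0.679 + 0.57·0.833·0.321 + 0.3·0.167·0.679 + 0.65·0.167·0.321 = 0.022624 + 0.152414 + 0.034018 + 0.034845 = 0.243901
Restricting to configurations with genuine card theft present: 0.152414 + 0.034845 = 0.187259.
P(genuine card theft | fraud alert) = 0.187259 / 0.243901 ≈ 0.7678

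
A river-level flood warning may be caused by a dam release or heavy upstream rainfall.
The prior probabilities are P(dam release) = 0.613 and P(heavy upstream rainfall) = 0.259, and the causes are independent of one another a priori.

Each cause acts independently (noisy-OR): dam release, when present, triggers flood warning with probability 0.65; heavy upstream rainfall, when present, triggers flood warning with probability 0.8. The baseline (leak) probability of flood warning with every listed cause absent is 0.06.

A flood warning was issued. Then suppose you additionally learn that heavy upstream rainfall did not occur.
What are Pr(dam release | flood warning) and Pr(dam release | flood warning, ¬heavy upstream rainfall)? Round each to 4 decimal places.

Pr(dam release | flood warning) ≈ 0.8213; Pr(dam release | flood warning, ¬heavy upstream rainfall) ≈ 0.9466

Under noisy-OR, P(flood warning | causes) = 1 − (1−0.06)·∏(1−qᵢ) over the active causes.
For the numerator, keep only dam release=true terms: 0.304790 + 0.148320 = 0.453110
Denominator P(flood warning): 0.06×0.387×0.741 + 0.812×0.387×0.259 + 0.671×0.613×0.741 + 0.9342×0.613×0.259 = 0.551705
Posterior = 0.453110 / 0.551705 ≈ 0.8213

With the extra evidence:
Numerator (weight on configurations with dam release): 0.671×0.613 = 0.411323
Denominator P(flood warning | ¬heavy upstream rainfall): 0.06×0.387 + 0.671×0.613 = 0.434543
Posterior = 0.411323 / 0.434543 ≈ 0.9466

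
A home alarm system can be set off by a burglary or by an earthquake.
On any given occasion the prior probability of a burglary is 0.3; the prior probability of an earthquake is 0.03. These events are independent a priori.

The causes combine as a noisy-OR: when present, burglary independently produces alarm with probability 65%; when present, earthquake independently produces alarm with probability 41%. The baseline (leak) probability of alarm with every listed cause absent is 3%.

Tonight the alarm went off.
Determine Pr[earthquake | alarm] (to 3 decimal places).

Under noisy-OR, P(alarm | causes) = 1 − (1−0.03)·∏(1−qᵢ) over the active causes.
Sum P(alarm|·) weighted by the priors over the 4 (burglary, earthquake) configurations:
  P(alarm) = 0.03*0.7*0.97 + 0.4277*0.7*0.03 + 0.6605*0.3*0.97 + 0.799695*0.3*0.03
        = 0.020370 + 0.008982 + 0.192206 + 0.007197 = 0.228755
The terms with earthquake present sum to 0.016179, so
  P(earthquake | alarm) = 0.016179 / 0.228755 ≈ 0.071

Pr[earthquake | alarm] ≈ 0.071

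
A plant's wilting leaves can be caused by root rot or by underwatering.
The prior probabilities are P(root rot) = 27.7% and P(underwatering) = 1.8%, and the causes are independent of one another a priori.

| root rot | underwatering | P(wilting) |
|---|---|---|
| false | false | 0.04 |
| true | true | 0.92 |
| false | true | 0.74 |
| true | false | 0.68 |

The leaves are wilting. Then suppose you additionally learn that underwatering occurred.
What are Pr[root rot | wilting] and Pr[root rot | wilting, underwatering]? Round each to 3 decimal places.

P(wilting) = 0.04·0.723·0.982 + 0.74·0.723·0.018 + 0.68·0.277·0.982 + 0.92·0.277·0.018 = 0.028399 + 0.009630 + 0.184970 + 0.004587 = 0.227586
Of this, 0.189557 comes from 0.184970 + 0.004587 (the root rot=true cases).
P(root rot | wilting) = 0.189557 / 0.227586 ≈ 0.833

With the extra evidence:
By total probability over both values of root rot:
  P(wilting | underwatering) = 0.74*0.723 + 0.92*0.277
        = 0.535020 + 0.254840 = 0.789860
Keeping only the root rot-present terms gives 0.254840, so
  P(root rot | wilting, underwatering) = 0.254840 / 0.789860 ≈ 0.323

Pr[root rot | wilting] ≈ 0.833; Pr[root rot | wilting, underwatering] ≈ 0.323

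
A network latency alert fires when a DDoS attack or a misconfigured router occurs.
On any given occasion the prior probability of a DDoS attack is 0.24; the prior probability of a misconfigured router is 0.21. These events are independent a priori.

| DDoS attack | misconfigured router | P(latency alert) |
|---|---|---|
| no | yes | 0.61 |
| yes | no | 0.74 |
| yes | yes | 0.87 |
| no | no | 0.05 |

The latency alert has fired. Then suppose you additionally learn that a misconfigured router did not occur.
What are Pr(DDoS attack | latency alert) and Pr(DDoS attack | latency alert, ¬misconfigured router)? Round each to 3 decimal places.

Pr(DDoS attack | latency alert) ≈ 0.591; Pr(DDoS attack | latency alert, ¬misconfigured router) ≈ 0.824

P(latency alert) = 0.05*0.76*0.79 + 0.61*0.76*0.21 + 0.74*0.24*0.79 + 0.87*0.24*0.21 = 0.030020 + 0.097356 + 0.140304 + 0.043848 = 0.311528
Of this, 0.184152 comes from 0.140304 + 0.043848 (the DDoS attack=true cases).
P(DDoS attack | latency alert) = 0.184152 / 0.311528 ≈ 0.591

Now also conditioning on misconfigured router≠true:
Sum P(latency alert|·) weighted by the priors over both values of DDoS attack:
  P(latency alert | ¬misconfigured router) = 0.05*0.76 + 0.74*0.24
        = 0.038000 + 0.177600 = 0.215600
Configurations with DDoS attack contribute 0.177600, so
  P(DDoS attack | latency alert, ¬misconfigured router) = 0.177600 / 0.215600 ≈ 0.824
With misconfigured router excluded, DDoS attack must carry more of the explanatory weight for the latency alert.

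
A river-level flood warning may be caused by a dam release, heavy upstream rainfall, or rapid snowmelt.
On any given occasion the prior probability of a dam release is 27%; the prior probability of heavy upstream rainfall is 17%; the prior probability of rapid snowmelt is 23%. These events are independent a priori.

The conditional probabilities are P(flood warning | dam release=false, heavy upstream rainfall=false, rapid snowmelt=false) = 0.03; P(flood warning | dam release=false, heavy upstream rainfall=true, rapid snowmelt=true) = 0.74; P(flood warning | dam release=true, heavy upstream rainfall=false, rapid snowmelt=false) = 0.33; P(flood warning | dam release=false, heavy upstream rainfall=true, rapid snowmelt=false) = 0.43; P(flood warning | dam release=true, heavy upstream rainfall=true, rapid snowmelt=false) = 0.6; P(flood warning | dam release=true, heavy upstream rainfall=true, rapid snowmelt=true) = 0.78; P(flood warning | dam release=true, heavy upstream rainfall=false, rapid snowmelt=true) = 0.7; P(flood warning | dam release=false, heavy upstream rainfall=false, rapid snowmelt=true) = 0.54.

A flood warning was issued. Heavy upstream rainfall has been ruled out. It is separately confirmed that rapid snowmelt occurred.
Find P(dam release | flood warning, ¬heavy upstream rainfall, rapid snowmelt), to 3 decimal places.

P(dam release | flood warning, ¬heavy upstream rainfall, rapid snowmelt) ≈ 0.324

Sum P(flood warning|·) weighted by the priors over both values of dam release:
  P(flood warning | ¬heavy upstream rainfall, rapid snowmelt) = 0.54×0.73 + 0.7×0.27
        = 0.394200 + 0.189000 = 0.583200
Configurations with dam release contribute 0.189000, so
  P(dam release | flood warning, ¬heavy upstream rainfall, rapid snowmelt) = 0.189000 / 0.583200 ≈ 0.324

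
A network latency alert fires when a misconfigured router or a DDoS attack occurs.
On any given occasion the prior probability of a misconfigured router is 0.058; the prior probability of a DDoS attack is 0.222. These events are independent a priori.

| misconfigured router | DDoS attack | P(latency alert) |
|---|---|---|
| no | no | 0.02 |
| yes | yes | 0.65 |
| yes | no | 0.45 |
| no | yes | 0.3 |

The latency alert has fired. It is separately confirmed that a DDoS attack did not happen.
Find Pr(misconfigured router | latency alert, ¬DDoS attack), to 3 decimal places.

Sum P(latency alert|·) weighted by the priors over both values of misconfigured router:
  P(latency alert | ¬DDoS attack) = 0.02×0.942 + 0.45×0.058
        = 0.018840 + 0.026100 = 0.044940
The terms with misconfigured router present sum to 0.026100, so
  P(misconfigured router | latency alert, ¬DDoS attack) = 0.026100 / 0.044940 ≈ 0.581

Pr(misconfigured router | latency alert, ¬DDoS attack) ≈ 0.581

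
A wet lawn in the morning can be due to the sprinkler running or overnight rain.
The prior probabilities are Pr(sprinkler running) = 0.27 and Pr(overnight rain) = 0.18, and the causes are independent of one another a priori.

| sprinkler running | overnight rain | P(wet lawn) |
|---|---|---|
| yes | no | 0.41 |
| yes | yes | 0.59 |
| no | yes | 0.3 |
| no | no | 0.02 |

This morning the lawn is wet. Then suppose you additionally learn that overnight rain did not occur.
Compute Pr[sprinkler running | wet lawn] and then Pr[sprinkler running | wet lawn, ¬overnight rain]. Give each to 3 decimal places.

Weight on sprinkler running=true, given the evidence: 0.090774 + 0.028674 = 0.119448
Normalizer over all consistent configurations: 0.02·0.73·0.82 + 0.3·0.73·0.18 + 0.41·0.27·0.82 + 0.59·0.27·0.18 = 0.170840
P(sprinkler running | wet lawn) = 0.119448/0.170840 ≈ 0.699

Now condition on the additional information:
P(wet lawn | ¬overnight rain) = 0.02·0.73 + 0.41·0.27 = 0.014600 + 0.110700 = 0.125300
Of this, 0.110700 comes from 0.41·0.27 (the sprinkler running=true cases).
Hence the posterior is 0.110700/0.125300 ≈ 0.883.

Pr[sprinkler running | wet lawn] ≈ 0.699; Pr[sprinkler running | wet lawn, ¬overnight rain] ≈ 0.883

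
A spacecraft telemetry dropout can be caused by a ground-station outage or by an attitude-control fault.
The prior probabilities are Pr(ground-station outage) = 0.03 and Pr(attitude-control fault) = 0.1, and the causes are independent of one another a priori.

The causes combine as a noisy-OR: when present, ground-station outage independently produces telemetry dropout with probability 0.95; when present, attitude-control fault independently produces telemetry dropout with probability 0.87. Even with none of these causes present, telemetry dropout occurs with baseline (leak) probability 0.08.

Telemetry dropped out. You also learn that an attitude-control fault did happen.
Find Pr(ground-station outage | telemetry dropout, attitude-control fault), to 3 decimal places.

Under noisy-OR, P(telemetry dropout | causes) = 1 − (1−0.08)·∏(1−qᵢ) over the active causes.
Numerator (weight on configurations with ground-station outage): 0.99402×0.03 = 0.029821
Denominator P(telemetry dropout | attitude-control fault): 0.8804×0.97 + 0.99402×0.03 = 0.883809
P(ground-station outage | telemetry dropout, attitude-control fault) = 0.029821/0.883809 ≈ 0.034

Pr(ground-station outage | telemetry dropout, attitude-control fault) ≈ 0.034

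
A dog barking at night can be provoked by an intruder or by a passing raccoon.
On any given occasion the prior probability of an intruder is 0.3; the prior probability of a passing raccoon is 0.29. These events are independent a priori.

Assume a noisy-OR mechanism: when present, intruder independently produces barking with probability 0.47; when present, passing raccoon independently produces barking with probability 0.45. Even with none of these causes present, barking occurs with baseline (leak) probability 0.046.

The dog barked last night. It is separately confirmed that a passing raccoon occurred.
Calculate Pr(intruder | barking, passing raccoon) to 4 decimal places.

Under noisy-OR, P(barking | causes) = 1 − (1−0.046)·∏(1−qᵢ) over the active causes.
Sum P(barking|·) weighted by the priors over both values of intruder:
  P(barking | passing raccoon) = 0.4753*0.7 + 0.721909*0.3
        = 0.332710 + 0.216573 = 0.549283
Keeping only the intruder-present terms gives 0.216573, so
  P(intruder | barking, passing raccoon) = 0.216573 / 0.549283 ≈ 0.3943

Pr(intruder | barking, passing raccoon) ≈ 0.3943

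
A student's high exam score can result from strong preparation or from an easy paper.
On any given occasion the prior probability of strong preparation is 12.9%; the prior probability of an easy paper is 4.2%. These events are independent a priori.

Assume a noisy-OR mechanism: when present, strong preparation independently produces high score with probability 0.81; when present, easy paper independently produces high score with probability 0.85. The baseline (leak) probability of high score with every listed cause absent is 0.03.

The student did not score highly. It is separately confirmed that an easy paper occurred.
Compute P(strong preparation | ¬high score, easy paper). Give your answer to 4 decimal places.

Under noisy-OR, P(high score | causes) = 1 − (1−0.03)·∏(1−qᵢ) over the active causes.
Sum P(¬high score|·) weighted by the priors over both values of strong preparation:
  P(¬high score | easy paper) = 0.1455·0.871 + 0.027645·0.129
        = 0.126730 + 0.003566 = 0.130296
Configurations with strong preparation contribute 0.003566, so
  P(strong preparation | ¬high score, easy paper) = 0.003566 / 0.130296 ≈ 0.0274

P(strong preparation | ¬high score, easy paper) ≈ 0.0274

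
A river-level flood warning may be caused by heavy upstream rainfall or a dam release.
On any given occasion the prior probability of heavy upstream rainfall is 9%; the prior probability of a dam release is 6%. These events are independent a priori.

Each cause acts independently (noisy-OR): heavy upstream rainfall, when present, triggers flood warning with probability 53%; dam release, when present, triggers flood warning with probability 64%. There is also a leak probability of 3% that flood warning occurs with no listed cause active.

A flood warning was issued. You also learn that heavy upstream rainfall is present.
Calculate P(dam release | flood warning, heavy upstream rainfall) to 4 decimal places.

Under noisy-OR, P(flood warning | causes) = 1 − (1−0.03)·∏(1−qᵢ) over the active causes.
Weight on dam release=true, given the evidence: 0.835876×0.06 = 0.050153
The normalizing constant is 0.5441×0.94 + 0.835876×0.06 = 0.561607
P(dam release | flood warning, heavy upstream rainfall) = 0.050153/0.561607 ≈ 0.0893

P(dam release | flood warning, heavy upstream rainfall) ≈ 0.0893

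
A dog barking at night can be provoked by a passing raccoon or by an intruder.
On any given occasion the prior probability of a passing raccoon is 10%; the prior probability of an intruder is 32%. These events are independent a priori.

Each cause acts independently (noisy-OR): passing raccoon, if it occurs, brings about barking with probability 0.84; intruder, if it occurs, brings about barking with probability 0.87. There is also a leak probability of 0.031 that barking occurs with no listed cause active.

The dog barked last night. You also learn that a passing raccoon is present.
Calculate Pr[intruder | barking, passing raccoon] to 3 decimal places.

Pr[intruder | barking, passing raccoon] ≈ 0.353

Under noisy-OR, P(barking | causes) = 1 − (1−0.031)·∏(1−qᵢ) over the active causes.
Enumerate both values of intruder and weight by the priors:
  P(barking | passing raccoon) = 0.84496×0.68 + 0.979845×0.32
        = 0.574573 + 0.313550 = 0.888123
Keeping only the intruder-present terms gives 0.313550, so
  P(intruder | barking, passing raccoon) = 0.313550 / 0.888123 ≈ 0.353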